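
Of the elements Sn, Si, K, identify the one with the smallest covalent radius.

Si

Si is in period 3, group 14; K is in period 4, group 1; Sn is in period 5, group 14.
Moving right in a period, electrons are added to the same shell under a stronger nuclear pull, so atoms get smaller; moving down, a new shell is opened and atoms get larger.
These span different periods and groups, so the two trends combine.
Sn > Si: Sn sits below Si in group 14, so the down-group effect alone puts Sn larger.
K > Sn: the two effects oppose for this pair; the across-period effect wins (196 vs 140 pm).
Approximate values (pm): Si 116, K 196, Sn 140.
The smallest covalent radius among these belongs to Si.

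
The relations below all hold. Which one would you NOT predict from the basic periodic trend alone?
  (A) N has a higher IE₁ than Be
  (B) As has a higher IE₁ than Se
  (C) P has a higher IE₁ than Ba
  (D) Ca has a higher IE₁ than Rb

(B)

The general trend: IE₁ increases across a period and decreases down a group.
(A) N (period 2, group 15) vs Be (period 2, group 2): the stated order agrees with the simple trend.
(B) As (period 4, group 15) vs Se (period 4, group 16): the stated order contradicts the simple trend.
(C) P (period 3, group 15) vs Ba (period 6, group 2): the stated order agrees with the simple trend.
(D) Ca (period 4, group 2) vs Rb (period 5, group 1): the stated order agrees with the simple trend.
The exception is (B): Se (4p⁴) ionizes more easily than half-filled As (4p³).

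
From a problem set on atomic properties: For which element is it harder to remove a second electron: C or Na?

Consider each +1 ion: C⁺ still has 3 valence electrons; Na⁺ is the bare [Ne] core.
Pulling an electron out of a noble-gas core costs far more than removing a remaining valence electron, so Na sits at the high end of IE_2.
The numbers (kJ/mol): C 2353, Na 4562.
Overall IE_2 order: C < Na.

Na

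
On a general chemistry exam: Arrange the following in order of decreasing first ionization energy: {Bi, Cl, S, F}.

F is in period 2, group 17; S is in period 3, group 16; Cl is in period 3, group 17; Bi is in period 6, group 15.
First ionization energy rises across a period (greater Z_eff holds electrons more tightly) and falls down a group (valence electrons are farther from the nucleus).
Here both period and group differ, so the two effects have to be weighed against each other.
S > Bi: relative to Bi, both the across-period and down-group shifts push S's first ionization energy up.
Cl > S: both are in period 3; the period trend gives Cl the larger value.
F > Cl: they share group 17; the group trend gives F the larger value.
Tabulated first ionization energy (kJ/mol): F 1681, S 1000, Cl 1251, Bi 703.
So from highest to lowest: F > Cl > S > Bi.

F, Cl, S, Bi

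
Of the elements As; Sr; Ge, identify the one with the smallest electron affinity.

Sr

Ge is in period 4, group 14; As is in period 4, group 15; Sr is in period 5, group 2.
Atoms with high Z_eff and room in the valence shell (especially the halogens) have the most exothermic electron affinities.
Neither a single period nor a single group — weigh both effects.
As > Sr: both effects reinforce here, so As is clearly the higher of the two.
Ge > As: this pair runs against the simple trend — see the exception note.
Note the exception: Ge has a higher electron affinity than As, contrary to the simple trend — adding an electron to As's half-filled 4p³ is unfavourable, so Ge (4p²) has the more exothermic EA.
Approximate values (kJ/mol): Ge 119, As 78, Sr 5.
The smallest electron affinity among these belongs to Sr.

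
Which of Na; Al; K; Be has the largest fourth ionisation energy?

Be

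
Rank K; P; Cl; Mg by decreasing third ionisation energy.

Mg > K > Cl > P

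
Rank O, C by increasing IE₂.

C, O

The second ionization energy removes an electron from the +1 ion. For each element: O⁺ still has 5 valence electrons; C⁺ still has 3 valence electrons.
All are still removing valence electrons, so compare the +1 ions as you would atoms: IE_2 generally rises across a period (higher Z_eff) and falls down a group (larger shell), subject to the usual subshell exceptions.
Valence configurations: O⁺ [He]2s²2p³, C⁺ [He]2s²2p¹.
The numbers (kJ/mol): O 3388, C 2353.
Putting it together, IE_2: C < O.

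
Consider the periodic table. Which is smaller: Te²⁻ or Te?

Forming Te²⁻ adds 2 electrons to Te. More electron–electron repulsion in the same shell, with unchanged nuclear charge, lets the cloud expand.
An anion is larger than its parent atom: Te²⁻ > Te.

Te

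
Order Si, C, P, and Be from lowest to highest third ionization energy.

The third ionization energy removes an electron from the +2 ion. For each element: Si²⁺ still has 2 valence electrons; C²⁺ still has 2 valence electrons; P²⁺ still has 3 valence electrons; Be²⁺ is the bare [He] core.
Breaking into a closed-shell core is much more expensive than removing a leftover valence electron — Be has the largest IE_3 here.
Valence configurations: Si²⁺ [Ne]3s², C²⁺ [He]2s², P²⁺ [Ne]3s²3p¹.
P²⁺ loses a lone 3p electron whereas Si²⁺ must break into a filled 3s² pair, so IE_3(Si) > IE_3(P) even though P has the higher nuclear charge.
Approximate IE_3 values (kJ/mol): Si 3232, C 4620, P 2914, Be 14849.
Overall IE_3 order: P < Si < C < Be.

P, Si, C, Be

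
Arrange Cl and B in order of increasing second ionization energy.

Cl, B

IE_2 is the cost of taking one more electron from the +1 cation: Cl⁺ still has 6 valence electrons; B⁺ still has 2 valence electrons.
All are still removing valence electrons, so compare the +1 ions as you would atoms: IE_2 generally rises across a period (higher Z_eff) and falls down a group (larger shell), subject to the usual subshell exceptions.
Valence configurations: Cl⁺ [Ne]3s²3p⁴, B⁺ [He]2s².
Approximate IE_2 values (kJ/mol): Cl 2298, B 2427.
So the second ionization energies run Cl < B.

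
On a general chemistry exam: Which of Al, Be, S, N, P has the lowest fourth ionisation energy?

S

After 3 electrons have been removed, what remains? Al³⁺ is the bare [Ne] core; Be³⁺ is already 1 electron into the core; S³⁺ still has 3 valence electrons; N³⁺ still has 2 valence electrons; P³⁺ still has 2 valence electrons.
Breaking into a closed-shell core is much more expensive than removing a leftover valence electron — Al and Be have the largest IE_4 here.
Valence configurations: S³⁺ [Ne]3s²3p¹, N³⁺ [He]2s², P³⁺ [Ne]3s².
S³⁺ loses a lone 3p electron whereas P³⁺ must break into a filled 3s² pair, so IE_4(P) > IE_4(S) even though S has the higher nuclear charge.
Tabulated IE_4 (kJ/mol): Al 11577, Be 21007, S 4556, N 7475, P 4964.
Putting it together, IE_4: S < P < N < Al < Be.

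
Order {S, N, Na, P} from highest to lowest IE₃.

Na, N, S, P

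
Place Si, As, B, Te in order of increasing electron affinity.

B is in period 2, group 13; Si is in period 3, group 14; As is in period 4, group 15; Te is in period 5, group 16.
Adding an electron releases more energy for atoms nearer the top right (short of the noble gases).
These sit on a diagonal, where the across-period and down-group effects partly cancel.
As > B: period and group pull opposite ways; the across-period shift dominates (78 vs 27 kJ/mol).
Si > As: the two effects oppose for this pair; the down-group effect wins (134 vs 78 kJ/mol).
Te > Si: period and group pull opposite ways; the across-period shift dominates (190 vs 134 kJ/mol).
Tabulated electron affinity (kJ/mol): B 27, Si 134, As 78, Te 190.
So from lowest to highest: B < As < Si < Te.

B, As, Si, Te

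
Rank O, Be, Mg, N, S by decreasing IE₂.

Consider each +1 ion: O⁺ still has 5 valence electrons; Be⁺ still has 1 valence electron; Mg⁺ still has 1 valence electron; N⁺ still has 4 valence electrons; S⁺ still has 5 valence electrons.
All are still removing valence electrons, so compare the +1 ions as you would atoms: IE_2 generally rises across a period (higher Z_eff) and falls down a group (larger shell), subject to the usual subshell exceptions.
Valence configurations: O⁺ [He]2s²2p³, Be⁺ [He]2s¹, Mg⁺ [Ne]3s¹, N⁺ [He]2s²2p², S⁺ [Ne]3s²3p³.
The numbers (kJ/mol): O 3388, Be 1757, Mg 1451, N 2856, S 2252.
So the second ionization energies run Mg < Be < S < N < O.

O > N > S > Be > Mg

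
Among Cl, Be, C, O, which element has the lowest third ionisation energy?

Consider each +2 ion: Cl²⁺ still has 5 valence electrons; Be²⁺ is the bare [He] core; C²⁺ still has 2 valence electrons; O²⁺ still has 4 valence electrons.
Pulling an electron out of a noble-gas core costs far more than removing a remaining valence electron, so Be sits at the high end of IE_3.
Valence configurations: Cl²⁺ [Ne]3s²3p³, C²⁺ [He]2s², O²⁺ [He]2s²2p².
Tabulated IE_3 (kJ/mol): Cl 3822, Be 14849, C 4620, O 5300.
So the third ionization energies run Cl < C < O < Be.

Cl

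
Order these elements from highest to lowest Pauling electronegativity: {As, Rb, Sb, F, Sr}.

Electronegativity increases across a period and decreases down a group, tracking effective nuclear charge and atomic size.
These span different periods and groups, so the two trends combine.
Sr > Rb: both are in period 5; the period trend gives Sr the larger value.
Sb > Sr: both are in period 5; the period trend gives Sb the larger value.
As > Sb: they share group 15; the group trend gives As the larger value.
F > As: both effects reinforce here, so F is clearly the higher of the two.
Tabulated electronegativity (Pauling): F 3.98, As 2.18, Rb 0.82, Sr 0.95, Sb 2.05.
So from highest to lowest: F > As > Sb > Sr > Rb.

F, As, Sb, Sr, Rb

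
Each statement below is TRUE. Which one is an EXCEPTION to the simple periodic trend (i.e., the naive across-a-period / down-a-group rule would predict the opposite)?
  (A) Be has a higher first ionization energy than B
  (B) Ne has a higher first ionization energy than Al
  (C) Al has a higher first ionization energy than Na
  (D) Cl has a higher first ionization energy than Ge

(A)

The general trend: first ionization energy increases across a period and decreases down a group.
(A) Be (period 2, group 2) vs B (period 2, group 13): the stated order contradicts the simple trend.
(B) Ne (period 2, group 18) vs Al (period 3, group 13): the stated order agrees with the simple trend.
(C) Al (period 3, group 13) vs Na (period 3, group 1): the stated order agrees with the simple trend.
(D) Cl (period 3, group 17) vs Ge (period 4, group 14): the stated order agrees with the simple trend.
The exception is (A): removing B's lone 2p electron is easier than breaking Be's filled 2s².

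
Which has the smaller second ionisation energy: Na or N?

N

Consider each +1 ion: Na⁺ is the bare [Ne] core; N⁺ still has 4 valence electrons.
Core electrons are held far more tightly than valence electrons, so Na tops the IE_2 order.
The numbers (kJ/mol): Na 4562, N 2856.
Hence IE_2: N < Na.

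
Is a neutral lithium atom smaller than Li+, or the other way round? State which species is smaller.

Li+

Forming Li+ removes 1 electron from Li. Fewer electrons for the same nuclear charge means less shielding and a higher Z_eff on the remaining electrons, and for main-group metals the entire outer shell is lost.
A cation is smaller than its parent atom: Li+ < Li.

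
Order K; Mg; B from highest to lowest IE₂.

The second ionization energy removes an electron from the +1 ion. For each element: K⁺ is the bare [Ar] core; Mg⁺ still has 1 valence electron; B⁺ still has 2 valence electrons.
Core electrons are held far more tightly than valence electrons, so K tops the IE_2 order.
Valence configurations: Mg⁺ [Ne]3s¹, B⁺ [He]2s².
Tabulated IE_2 (kJ/mol): K 3052, Mg 1451, B 2427.
Hence IE_2: Mg < B < K.

K, B, Mg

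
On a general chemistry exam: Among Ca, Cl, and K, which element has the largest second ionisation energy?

K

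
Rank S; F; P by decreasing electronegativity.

F > S > P

Electronegativity increases across a period and decreases down a group, tracking effective nuclear charge and atomic size.
Neither a single period nor a single group — weigh both effects.
S > P: both are in period 3; the period trend gives S the larger value.
F > S: both effects reinforce here, so F is clearly the higher of the two.
Tabulated electronegativity (Pauling): F 3.98, P 2.19, S 2.58.
So from highest to lowest: F > S > P.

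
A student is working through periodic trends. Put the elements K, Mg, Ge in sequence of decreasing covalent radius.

Moving right in a period, electrons are added to the same shell under a stronger nuclear pull, so atoms get smaller; moving down, a new shell is opened and atoms get larger.
These span different periods and groups, so the two trends combine.
Mg > Ge: period and group pull opposite ways; the across-period shift dominates (139 vs 121 pm).
K > Mg: relative to Mg, both the across-period and down-group shifts push K's atomic radius up.
For reference (pm): Mg 139, K 196, Ge 121.
So from largest to smallest: K > Mg > Ge.

K, Mg, Ge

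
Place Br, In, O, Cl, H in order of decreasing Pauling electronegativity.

O, Cl, Br, H, In

H is in period 1, group 1; O is in period 2, group 16; Cl is in period 3, group 17; Br is in period 4, group 17; In is in period 5, group 13.
Atoms toward the upper right of the periodic table pull bonding electrons most strongly.
Here both period and group differ, so the two effects have to be weighed against each other.
H > In: period and group pull opposite ways; the down-group shift dominates (2.20 vs 1.78).
Br > H: period and group pull opposite ways; the across-period shift dominates (2.96 vs 2.20).
Cl > Br: Cl sits above Br in group 17, so the down-group effect alone puts Cl higher.
O > Cl: period and group pull opposite ways; the down-group shift dominates (3.44 vs 3.16).
For reference (Pauling): H 2.20, O 3.44, Cl 3.16, Br 2.96, In 1.78.
So from highest to lowest: O > Cl > Br > H > In.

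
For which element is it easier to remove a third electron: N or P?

P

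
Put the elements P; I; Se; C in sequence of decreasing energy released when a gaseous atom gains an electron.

C is in period 2, group 14; P is in period 3, group 15; Se is in period 4, group 16; I is in period 5, group 17.
Adding an electron releases more energy for atoms nearer the top right (short of the noble gases).
A diagonal step moves right (one effect) and down (the opposite effect) at once.
C > P: the two effects oppose for this pair; the down-group effect wins (122 vs 72 kJ/mol).
Se > C: the two effects oppose for this pair; the across-period effect wins (195 vs 122 kJ/mol).
I > Se: period and group pull opposite ways; the across-period shift dominates (295 vs 195 kJ/mol).
Approximate values (kJ/mol): C 122, P 72, Se 195, I 295.
So from highest to lowest: I > Se > C > P.

I, Se, C, P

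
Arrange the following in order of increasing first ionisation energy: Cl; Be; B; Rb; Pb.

Rb < Pb < B < Be < Cl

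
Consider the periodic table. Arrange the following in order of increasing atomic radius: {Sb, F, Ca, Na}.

F is in period 2, group 17; Na is in period 3, group 1; Ca is in period 4, group 2; Sb is in period 5, group 15.
Moving right in a period, electrons are added to the same shell under a stronger nuclear pull, so atoms get smaller; moving down, a new shell is opened and atoms get larger.
These span different periods and groups, so the two trends combine.
Sb > F: both effects reinforce here, so Sb is clearly the larger of the two.
Na > Sb: period and group pull opposite ways; the across-period shift dominates (155 vs 140 pm).
Ca > Na: the two effects oppose for this pair; the down-group effect wins (171 vs 155 pm).
Approximate values (pm): F 64, Na 155, Ca 171, Sb 140.
So from smallest to largest: F < Sb < Na < Ca.

F < Sb < Na < Ca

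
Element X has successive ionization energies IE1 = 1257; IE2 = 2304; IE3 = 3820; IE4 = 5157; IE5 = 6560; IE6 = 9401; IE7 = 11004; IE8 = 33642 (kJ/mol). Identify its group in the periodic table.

Group 17

Look for the largest jump between consecutive ionization energies: IE8/IE7 ≈ 3.1, far larger than any earlier ratio.
That jump marks the point where a core electron is being removed. So the atom has 7 valence electrons.
A main-group element with 7 valence electrons is in group 17.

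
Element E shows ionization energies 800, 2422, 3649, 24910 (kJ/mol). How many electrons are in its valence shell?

Look for the largest jump between consecutive ionization energies: IE4/IE3 ≈ 6.8, far larger than any earlier ratio.
That jump marks the point where a core electron is being removed. So the atom has 3 valence electrons.

3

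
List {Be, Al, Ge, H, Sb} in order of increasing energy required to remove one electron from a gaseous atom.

Al, Ge, Sb, Be, H

H is in period 1, group 1; Be is in period 2, group 2; Al is in period 3, group 13; Ge is in period 4, group 14; Sb is in period 5, group 15.
First ionization energy rises across a period (greater Z_eff holds electrons more tightly) and falls down a group (valence electrons are farther from the nucleus).
These sit on a diagonal, where the across-period and down-group effects partly cancel.
Ge > Al: the two effects oppose for this pair; the across-period effect wins (762 vs 578 kJ/mol).
Sb > Ge: period and group pull opposite ways; the across-period shift dominates (831 vs 762 kJ/mol).
Be > Sb: period and group pull opposite ways; the down-group shift dominates (900 vs 831 kJ/mol).
H > Be: period and group pull opposite ways; the down-group shift dominates (1312 vs 900 kJ/mol).
Tabulated first ionization energy (kJ/mol): H 1312, Be 900, Al 578, Ge 762, Sb 831.
So from lowest to highest: Al < Ge < Sb < Be < H.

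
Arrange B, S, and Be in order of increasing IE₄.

S, Be, B

Consider each +3 ion: B³⁺ is the bare [He] core; S³⁺ still has 3 valence electrons; Be³⁺ is already 1 electron into the core.
Breaking into a closed-shell core is much more expensive than removing a leftover valence electron — Be and B have the largest IE_4 here.
Approximate IE_4 values (kJ/mol): B 25026, S 4556, Be 21007.
So the fourth ionization energies run S < Be < B.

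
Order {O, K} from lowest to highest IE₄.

K < O

After 3 electrons have been removed, what remains? O³⁺ still has 3 valence electrons; K³⁺ is already 2 electrons into the core.
Usually core removal costs more than valence removal, but here the competition is close: a tightly held n=2 valence electron can cost more to remove than an n=3 core electron, so the actual values have to decide it.
The numbers (kJ/mol): O 7469, K 5877.
Hence IE_4: K < O.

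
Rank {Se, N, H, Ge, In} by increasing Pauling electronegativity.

H is in period 1, group 1; N is in period 2, group 15; Ge is in period 4, group 14; Se is in period 4, group 16; In is in period 5, group 13.
Electronegativity increases across a period and decreases down a group, tracking effective nuclear charge and atomic size.
Here both period and group differ, so the two effects have to be weighed against each other.
Ge > In: both effects reinforce here, so Ge is clearly the higher of the two.
H > Ge: period and group pull opposite ways; the down-group shift dominates (2.20 vs 2.01).
Se > H: period and group pull opposite ways; the across-period shift dominates (2.55 vs 2.20).
N > Se: period and group pull opposite ways; the down-group shift dominates (3.04 vs 2.55).
For reference (Pauling): H 2.20, N 3.04, Ge 2.01, Se 2.55, In 1.78.
So from lowest to highest: In < Ge < H < Se < N.

In, Ge, H, Se, N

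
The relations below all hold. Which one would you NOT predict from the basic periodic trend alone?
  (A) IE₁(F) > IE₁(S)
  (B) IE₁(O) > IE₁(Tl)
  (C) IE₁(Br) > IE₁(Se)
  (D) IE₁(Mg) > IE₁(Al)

(D)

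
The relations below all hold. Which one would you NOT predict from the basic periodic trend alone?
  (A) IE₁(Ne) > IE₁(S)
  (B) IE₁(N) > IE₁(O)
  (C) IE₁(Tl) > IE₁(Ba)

The general trend: first ionization energy increases across a period and decreases down a group.
(A) Ne (period 2, group 18) vs S (period 3, group 16): the stated order agrees with the simple trend.
(B) N (period 2, group 15) vs O (period 2, group 16): the stated order contradicts the simple trend.
(C) Tl (period 6, group 13) vs Ba (period 6, group 2): the stated order agrees with the simple trend.
The exception is (B): pairing an electron in O's 2p⁴ costs repulsion energy, so O ionizes more easily than half-filled N (2p³).

(B)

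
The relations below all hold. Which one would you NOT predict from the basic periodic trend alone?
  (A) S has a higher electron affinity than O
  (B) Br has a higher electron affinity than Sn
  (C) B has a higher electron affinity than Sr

The general trend: electron affinity increases across a period and decreases down a group.
(A) S (period 3, group 16) vs O (period 2, group 16): the stated order contradicts the simple trend.
(B) Br (period 4, group 17) vs Sn (period 5, group 14): the stated order agrees with the simple trend.
(C) B (period 2, group 13) vs Sr (period 5, group 2): the stated order agrees with the simple trend.
The exception is (A): the compact 2p subshell of O repels the added electron more than S's larger 3p does.

(A)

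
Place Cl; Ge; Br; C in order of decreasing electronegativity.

C is in period 2, group 14; Cl is in period 3, group 17; Ge is in period 4, group 14; Br is in period 4, group 17.
Smaller atoms with higher effective nuclear charge are more electronegative.
These span different periods and groups, so the two trends combine.
C > Ge: C sits above Ge in group 14, so the down-group effect alone puts C higher.
Br > C: the two effects oppose for this pair; the across-period effect wins (2.96 vs 2.55).
Cl > Br: Cl sits above Br in group 17, so the down-group effect alone puts Cl higher.
For reference (Pauling): C 2.55, Cl 3.16, Ge 2.01, Br 2.96.
So from highest to lowest: Cl > Br > C > Ge.

Cl > Br > C > Ge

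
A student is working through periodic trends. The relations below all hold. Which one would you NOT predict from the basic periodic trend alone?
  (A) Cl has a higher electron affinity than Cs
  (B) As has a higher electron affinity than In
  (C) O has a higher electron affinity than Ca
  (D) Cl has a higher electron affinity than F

The general trend: electron affinity increases across a period and decreases down a group.
(A) Cl (period 3, group 17) vs Cs (period 6, group 1): the stated order agrees with the simple trend.
(B) As (period 4, group 15) vs In (period 5, group 13): the stated order agrees with the simple trend.
(C) O (period 2, group 16) vs Ca (period 4, group 2): the stated order agrees with the simple trend.
(D) Cl (period 3, group 17) vs F (period 2, group 17): the stated order contradicts the simple trend.
The exception is (D): F's small 2p subshell makes the incoming electron feel strong e⁻–e⁻ repulsion, so Cl actually releases more energy on gaining an electron.

(D)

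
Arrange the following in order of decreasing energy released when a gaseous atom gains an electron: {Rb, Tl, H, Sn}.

Sn > H > Rb > Tl

Adding an electron releases more energy for atoms nearer the top right (short of the noble gases).
These span different periods and groups, so the two trends combine.
Rb > Tl: period and group pull opposite ways; the down-group shift dominates (47 vs 19 kJ/mol).
H > Rb: H sits above Rb in group 1, so the down-group effect alone puts H higher.
Sn > H: the two effects oppose for this pair; the across-period effect wins (107 vs 73 kJ/mol).
Tabulated electron affinity (kJ/mol): H 73, Rb 47, Sn 107, Tl 19.
So from highest to lowest: Sn > H > Rb > Tl.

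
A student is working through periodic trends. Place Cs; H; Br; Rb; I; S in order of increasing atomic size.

H < S < Br < I < Rb < Cs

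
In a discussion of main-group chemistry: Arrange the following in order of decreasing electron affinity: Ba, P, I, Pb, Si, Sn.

Atoms with high Z_eff and room in the valence shell (especially the halogens) have the most exothermic electron affinities.
These span different periods and groups, so the two trends combine.
Pb > Ba: Pb lies to the right of Ba in period 6, so the across-period effect alone puts Pb higher.
P > Pb: relative to Pb, both the across-period and down-group shifts push P's electron affinity up.
Sn > P: this pair runs against the simple trend — see the exception note.
Si > Sn: Si sits above Sn in group 14, so the down-group effect alone puts Si higher.
I > Si: the two effects oppose for this pair; the across-period effect wins (295 vs 134 kJ/mol).
Note the exception: Sn has a higher electron affinity than P, contrary to the simple trend — adding an electron to P's half-filled np³ subshell costs electron-pairing energy.
Note the exception: Si has a higher electron affinity than P, contrary to the simple trend — adding an electron to P's half-filled 3p³ is unfavourable, so Si (3p²) has the more exothermic EA.
Approximate values (kJ/mol): Si 134, P 72, Sn 107, I 295, Ba 14, Pb 35.
So from highest to lowest: I > Si > Sn > P > Pb > Ba.

I > Si > Sn > P > Pb > Ba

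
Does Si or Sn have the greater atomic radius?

Si is in period 3, group 14; Sn is in period 5, group 14.
Across a period the added protons contract the valence shell; down a group each new principal shell makes the atom larger.
All are in group 14, so atomic radius increases down the group.
So Sn has the greater atomic radius (Sn > Si).

Sn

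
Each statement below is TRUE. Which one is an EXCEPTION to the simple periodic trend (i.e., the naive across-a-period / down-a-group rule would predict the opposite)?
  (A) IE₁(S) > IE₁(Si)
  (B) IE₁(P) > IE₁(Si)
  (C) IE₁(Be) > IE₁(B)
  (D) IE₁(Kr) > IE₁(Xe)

(C)

The general trend: IE₁ increases across a period and decreases down a group.
(A) S (period 3, group 16) vs Si (period 3, group 14): the stated order agrees with the simple trend.
(B) P (period 3, group 15) vs Si (period 3, group 14): the stated order agrees with the simple trend.
(C) Be (period 2, group 2) vs B (period 2, group 13): the stated order contradicts the simple trend.
(D) Kr (period 4, group 18) vs Xe (period 5, group 18): the stated order agrees with the simple trend.
The exception is (C): removing B's lone 2p electron is easier than breaking Be's filled 2s².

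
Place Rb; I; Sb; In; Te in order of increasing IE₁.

Rb < In < Sb < Te < I

Rb is in period 5, group 1; In is in period 5, group 13; Sb is in period 5, group 15; Te is in period 5, group 16; I is in period 5, group 17.
Across a period the outer electron is held more tightly (higher IE₁); down a group it sits in a higher shell, more shielded, and comes off more easily.
All lie in period 5, so first ionization energy increases left to right.
So from lowest to highest: Rb < In < Sb < Te < I.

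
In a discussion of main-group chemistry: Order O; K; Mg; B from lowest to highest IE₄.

K, O, Mg, B

The fourth ionization energy removes an electron from the +3 ion. For each element: O³⁺ still has 3 valence electrons; K³⁺ is already 2 electrons into the core; Mg³⁺ is already 1 electron into the core; B³⁺ is the bare [He] core.
Usually core removal costs more than valence removal, but here the competition is close: a tightly held n=2 valence electron can cost more to remove than an n=3 core electron, so the actual values have to decide it.
Approximate IE_4 values (kJ/mol): O 7469, K 5877, Mg 10543, B 25026.
Overall IE_4 order: K < O < Mg < B.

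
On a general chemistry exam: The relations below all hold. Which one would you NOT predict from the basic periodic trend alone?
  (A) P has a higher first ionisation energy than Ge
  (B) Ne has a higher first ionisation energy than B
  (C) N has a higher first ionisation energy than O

(C)

The general trend: first ionisation energy increases across a period and decreases down a group.
(A) P (period 3, group 15) vs Ge (period 4, group 14): the stated order agrees with the simple trend.
(B) Ne (period 2, group 18) vs B (period 2, group 13): the stated order agrees with the simple trend.
(C) N (period 2, group 15) vs O (period 2, group 16): the stated order contradicts the simple trend.
The exception is (C): pairing an electron in O's 2p⁴ costs repulsion energy, so O ionizes more easily than half-filled N (2p³).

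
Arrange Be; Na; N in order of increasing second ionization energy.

Be < N < Na

Consider each +1 ion: Be⁺ still has 1 valence electron; Na⁺ is the bare [Ne] core; N⁺ still has 4 valence electrons.
Core electrons are held far more tightly than valence electrons, so Na tops the IE_2 order.
Valence configurations: Be⁺ [He]2s¹, N⁺ [He]2s²2p².
Approximate IE_2 values (kJ/mol): Be 1757, Na 4562, N 2856.
Hence IE_2: Be < N < Na.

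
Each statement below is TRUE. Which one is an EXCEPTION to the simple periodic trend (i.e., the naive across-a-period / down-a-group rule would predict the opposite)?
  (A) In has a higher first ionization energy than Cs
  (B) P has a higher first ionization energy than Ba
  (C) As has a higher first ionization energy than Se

The general trend: first ionization energy increases across a period and decreases down a group.
(A) In (period 5, group 13) vs Cs (period 6, group 1): the stated order agrees with the simple trend.
(B) P (period 3, group 15) vs Ba (period 6, group 2): the stated order agrees with the simple trend.
(C) As (period 4, group 15) vs Se (period 4, group 16): the stated order contradicts the simple trend.
The exception is (C): Se (4p⁴) ionizes more easily than half-filled As (4p³).

(C)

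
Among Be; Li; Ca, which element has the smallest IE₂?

Ca

IE_2 is the cost of taking one more electron from the +1 cation: Be⁺ still has 1 valence electron; Li⁺ is the bare [He] core; Ca⁺ still has 1 valence electron.
Breaking into a closed-shell core is much more expensive than removing a leftover valence electron — Li has the largest IE_2 here.
Valence configurations: Be⁺ [He]2s¹, Ca⁺ [Ar]4s¹.
The numbers (kJ/mol): Be 1757, Li 7298, Ca 1145.
So the second ionization energies run Ca < Be < Li.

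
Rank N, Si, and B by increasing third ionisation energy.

Si < B < N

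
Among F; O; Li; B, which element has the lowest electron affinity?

B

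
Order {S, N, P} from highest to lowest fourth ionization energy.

Consider each +3 ion: S³⁺ still has 3 valence electrons; N³⁺ still has 2 valence electrons; P³⁺ still has 2 valence electrons.
All are still removing valence electrons, so compare the +3 ions as you would atoms: IE_4 generally rises across a period (higher Z_eff) and falls down a group (larger shell), subject to the usual subshell exceptions.
Valence configurations: S³⁺ [Ne]3s²3p¹, N³⁺ [He]2s², P³⁺ [Ne]3s².
S³⁺ loses a lone 3p electron whereas P³⁺ must break into a filled 3s² pair, so IE_4(P) > IE_4(S) even though S has the higher nuclear charge.
The numbers (kJ/mol): S 4556, N 7475, P 4964.
Overall IE_4 order: S < P < N.

N > P > S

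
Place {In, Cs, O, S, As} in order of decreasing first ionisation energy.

IE₁ increases left→right with effective nuclear charge and decreases top→bottom as the valence shell moves farther out.
Here both period and group differ, so the two effects have to be weighed against each other.
In > Cs: relative to Cs, both the across-period and down-group shifts push In's first ionization energy up.
As > In: relative to In, both the across-period and down-group shifts push As's first ionization energy up.
S > As: both effects reinforce here, so S is clearly the higher of the two.
O > S: they share group 16; the group trend gives O the larger value.
For reference (kJ/mol): O 1314, S 1000, As 947, In 558, Cs 376.
So from highest to lowest: O > S > As > In > Cs.

O > S > As > In > Cs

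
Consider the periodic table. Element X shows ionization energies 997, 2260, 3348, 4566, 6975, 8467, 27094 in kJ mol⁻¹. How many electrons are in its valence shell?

6

Look for the largest jump between consecutive ionization energies: IE7/IE6 ≈ 3.2, far larger than any earlier ratio.
That jump marks the point where a core electron is being removed. So the atom has 6 valence electrons.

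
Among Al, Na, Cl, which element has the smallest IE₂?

Al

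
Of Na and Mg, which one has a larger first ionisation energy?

Mg

Na is in period 3, group 1; Mg is in period 3, group 2.
First ionization energy rises across a period (greater Z_eff holds electrons more tightly) and falls down a group (valence electrons are farther from the nucleus).
All lie in period 3, so first ionization energy increases left to right.
So Mg has the larger first ionisation energy (Mg > Na).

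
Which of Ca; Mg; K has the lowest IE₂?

Ca

After 1 electron has been removed, what remains? Ca⁺ still has 1 valence electron; Mg⁺ still has 1 valence electron; K⁺ is the bare [Ar] core.
Pulling an electron out of a noble-gas core costs far more than removing a remaining valence electron, so K sits at the high end of IE_2.
Valence configurations: Ca⁺ [Ar]4s¹, Mg⁺ [Ne]3s¹.
Tabulated IE_2 (kJ/mol): Ca 1145, Mg 1451, K 3052.
Hence IE_2: Ca < Mg < K.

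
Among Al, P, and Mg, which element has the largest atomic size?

Mg

Atomic radius shrinks across a period as nuclear charge pulls the same shell inward, and grows down a group as new shells are added.
All lie in period 3, so atomic radius increases right to left.
The largest atomic size among these belongs to Mg.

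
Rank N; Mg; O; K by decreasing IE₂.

O, K, N, Mg

After 1 electron has been removed, what remains? N⁺ still has 4 valence electrons; Mg⁺ still has 1 valence electron; O⁺ still has 5 valence electrons; K⁺ is the bare [Ar] core.
Usually core removal costs more than valence removal, but here the competition is close: a tightly held n=2 valence electron can cost more to remove than an n=3 core electron, so the actual values have to decide it.
Valence configurations: N⁺ [He]2s²2p², Mg⁺ [Ne]3s¹, O⁺ [He]2s²2p³.
Approximate IE_2 values (kJ/mol): N 2856, Mg 1451, O 3388, K 3052.
So the second ionization energies run Mg < N < K < O.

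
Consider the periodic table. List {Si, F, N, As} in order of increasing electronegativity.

Si, As, N, F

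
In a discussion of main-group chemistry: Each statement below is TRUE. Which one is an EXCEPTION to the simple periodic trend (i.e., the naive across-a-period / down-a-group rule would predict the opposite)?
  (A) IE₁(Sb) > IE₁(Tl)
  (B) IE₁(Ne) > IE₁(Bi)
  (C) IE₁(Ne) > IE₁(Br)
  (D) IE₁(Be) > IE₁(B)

The general trend: IE₁ increases across a period and decreases down a group.
(A) Sb (period 5, group 15) vs Tl (period 6, group 13): the stated order agrees with the simple trend.
(B) Ne (period 2, group 18) vs Bi (period 6, group 15): the stated order agrees with the simple trend.
(C) Ne (period 2, group 18) vs Br (period 4, group 17): the stated order agrees with the simple trend.
(D) Be (period 2, group 2) vs B (period 2, group 13): the stated order contradicts the simple trend.
The exception is (D): removing B's lone 2p electron is easier than breaking Be's filled 2s².

(D)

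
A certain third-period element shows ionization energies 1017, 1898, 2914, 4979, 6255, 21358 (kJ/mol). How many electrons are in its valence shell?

Look for the largest jump between consecutive ionization energies: IE6/IE5 ≈ 3.4, far larger than any earlier ratio.
That jump marks the point where a core electron is being removed. So the atom has 5 valence electrons.

5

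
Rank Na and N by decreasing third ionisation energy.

Na, N

IE_3 is the cost of taking one more electron from the +2 cation: Na²⁺ is already 1 electron into the core; N²⁺ still has 3 valence electrons.
Pulling an electron out of a noble-gas core costs far more than removing a remaining valence electron, so Na sits at the high end of IE_3.
Approximate IE_3 values (kJ/mol): Na 6910, N 4578.
Hence IE_3: N < Na.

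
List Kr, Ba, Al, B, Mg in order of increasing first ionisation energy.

Ba < Al < Mg < B < Kr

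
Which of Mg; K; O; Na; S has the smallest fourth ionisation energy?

After 3 electrons have been removed, what remains? Mg³⁺ is already 1 electron into the core; K³⁺ is already 2 electrons into the core; O³⁺ still has 3 valence electrons; Na³⁺ is already 2 electrons into the core; S³⁺ still has 3 valence electrons.
Usually core removal costs more than valence removal, but here the competition is close: a tightly held n=2 valence electron can cost more to remove than an n=3 core electron, so the actual values have to decide it.
Valence configurations: O³⁺ [He]2s²2p¹, S³⁺ [Ne]3s²3p¹.
The numbers (kJ/mol): Mg 10543, K 5877, O 7469, Na 9543, S 4556.
Putting it together, IE_4: S < K < O < Na < Mg.

S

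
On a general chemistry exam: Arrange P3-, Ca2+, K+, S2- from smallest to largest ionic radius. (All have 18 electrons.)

All of these have 18 electrons, so size is governed by nuclear charge alone: the more protons, the stronger the pull on the same electron cloud, and the smaller the ion.
Nuclear charges: Ca2+ (Z=20), K+ (Z=19), S2- (Z=16), P3- (Z=15).
Smallest to largest: Ca2+ < K+ < S2- < P3-.

Ca2+ < K+ < S2- < P3-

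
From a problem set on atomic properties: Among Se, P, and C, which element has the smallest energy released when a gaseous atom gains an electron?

P

C is in period 2, group 14; P is in period 3, group 15; Se is in period 4, group 16.
EA tends to increase across a period and decrease down a group, though the pattern is less regular than for IE or radius.
A diagonal step moves right (one effect) and down (the opposite effect) at once.
C > P: the two effects oppose for this pair; the down-group effect wins (122 vs 72 kJ/mol).
Se > C: the two effects oppose for this pair; the across-period effect wins (195 vs 122 kJ/mol).
Approximate values (kJ/mol): C 122, P 72, Se 195.
The smallest energy released when a gaseous atom gains an electron among these belongs to P.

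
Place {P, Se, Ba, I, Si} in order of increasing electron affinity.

Ba < P < Si < Se < I

Electron affinity generally becomes more exothermic across a period toward the halogens and less exothermic down a group.
Neither a single period nor a single group — weigh both effects.
P > Ba: both effects reinforce here, so P is clearly the higher of the two.
Si > P: this pair runs against the simple trend — see the exception note.
Se > Si: the two effects oppose for this pair; the across-period effect wins (195 vs 134 kJ/mol).
I > Se: period and group pull opposite ways; the across-period shift dominates (295 vs 195 kJ/mol).
Note the exception: Si has a higher electron affinity than P, contrary to the simple trend — adding an electron to P's half-filled 3p³ is unfavourable, so Si (3p²) has the more exothermic EA.
For reference (kJ/mol): Si 134, P 72, Se 195, I 295, Ba 14.
So from lowest to highest: Ba < P < Si < Se < I.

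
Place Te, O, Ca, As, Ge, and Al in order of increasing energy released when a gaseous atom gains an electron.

Adding an electron releases more energy for atoms nearer the top right (short of the noble gases).
Here both period and group differ, so the two effects have to be weighed against each other.
Al > Ca: both effects reinforce here, so Al is clearly the higher of the two.
As > Al: the two effects oppose for this pair; the across-period effect wins (78 vs 42 kJ/mol).
Ge > As: this pair runs against the simple trend — see the exception note.
O > Ge: relative to Ge, both the across-period and down-group shifts push O's electron affinity up.
Te > O: this pair runs against the simple trend — see the exception note.
Note the exception: Ge has a higher electron affinity than As, contrary to the simple trend — adding an electron to As's half-filled 4p³ is unfavourable, so Ge (4p²) has the more exothermic EA.
Note the exception: Te has a higher electron affinity than O, contrary to the simple trend — O's compact 2p subshell gives strong electron–electron repulsion on the added electron.
Approximate values (kJ/mol): O 141, Al 42, Ca 2, Ge 119, As 78, Te 190.
So from lowest to highest: Ca < Al < As < Ge < O < Te.

Ca < Al < As < Ge < O < Te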